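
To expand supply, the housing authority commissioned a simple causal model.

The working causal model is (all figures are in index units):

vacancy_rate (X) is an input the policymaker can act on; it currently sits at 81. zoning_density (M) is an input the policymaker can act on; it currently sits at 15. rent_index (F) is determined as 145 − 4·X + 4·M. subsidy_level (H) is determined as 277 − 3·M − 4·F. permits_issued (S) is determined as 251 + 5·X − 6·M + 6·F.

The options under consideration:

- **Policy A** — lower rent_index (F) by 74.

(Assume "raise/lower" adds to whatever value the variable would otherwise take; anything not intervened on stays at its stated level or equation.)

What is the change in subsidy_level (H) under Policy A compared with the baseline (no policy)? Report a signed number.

Baseline:
  X = 81
  M = 15
  F = 145 − 4·81 + 4·15 = -119
  H = 277 − 3·15 − 4·(-119) = 708
Policy A (F − 74):
  X = 81
  M = 15
  F = 145 − 4·81 + 4·15 (−74 from intervention) = -193
  H = 277 − 3·15 − 4·(-193) = 1004
Change in H: 1004 − 708 = 296

296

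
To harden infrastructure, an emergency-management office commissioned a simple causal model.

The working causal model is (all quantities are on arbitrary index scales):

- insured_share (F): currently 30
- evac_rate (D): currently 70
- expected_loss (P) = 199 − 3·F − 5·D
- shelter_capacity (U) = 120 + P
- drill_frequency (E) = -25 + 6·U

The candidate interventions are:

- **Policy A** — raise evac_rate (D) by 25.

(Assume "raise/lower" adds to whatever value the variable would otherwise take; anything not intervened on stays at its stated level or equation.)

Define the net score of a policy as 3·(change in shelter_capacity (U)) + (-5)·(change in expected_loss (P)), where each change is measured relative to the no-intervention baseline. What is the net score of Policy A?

Baseline:
  F = 30
  D = 70
  P = 199 − 3·30 − 5·70 = -241
  U = 120 + (-241) = -121
Policy A (D + 25):
  F = 30
  D = 70 + 25 = 95
  P = 199 − 3·30 − 5·95 = -366
  U = 120 + (-366) = -246
ΔU = -246 − (-121) = -125; ΔP = -366 − (-241) = -125
Score = 3·(-125) + (-5)·(-125) = 250

250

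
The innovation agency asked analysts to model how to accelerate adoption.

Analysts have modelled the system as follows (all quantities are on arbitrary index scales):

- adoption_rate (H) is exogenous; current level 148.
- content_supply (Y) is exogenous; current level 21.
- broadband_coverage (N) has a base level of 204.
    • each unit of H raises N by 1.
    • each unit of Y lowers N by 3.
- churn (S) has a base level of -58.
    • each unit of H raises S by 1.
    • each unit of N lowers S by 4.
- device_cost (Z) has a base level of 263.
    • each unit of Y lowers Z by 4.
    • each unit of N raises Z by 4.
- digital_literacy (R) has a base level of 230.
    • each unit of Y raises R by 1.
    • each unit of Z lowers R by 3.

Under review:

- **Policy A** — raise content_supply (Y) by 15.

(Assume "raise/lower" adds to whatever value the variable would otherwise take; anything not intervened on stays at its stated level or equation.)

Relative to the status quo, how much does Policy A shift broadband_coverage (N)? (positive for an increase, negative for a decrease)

Baseline:
  H = 148
  Y = 21
  N = 204 + 148 − 3·21 = 289
Policy A (Y + 15):
  H = 148
  Y = 21 + 15 = 36
  N = 204 + 148 − 3·36 = 244
Change in N: 244 − 289 = -45

-45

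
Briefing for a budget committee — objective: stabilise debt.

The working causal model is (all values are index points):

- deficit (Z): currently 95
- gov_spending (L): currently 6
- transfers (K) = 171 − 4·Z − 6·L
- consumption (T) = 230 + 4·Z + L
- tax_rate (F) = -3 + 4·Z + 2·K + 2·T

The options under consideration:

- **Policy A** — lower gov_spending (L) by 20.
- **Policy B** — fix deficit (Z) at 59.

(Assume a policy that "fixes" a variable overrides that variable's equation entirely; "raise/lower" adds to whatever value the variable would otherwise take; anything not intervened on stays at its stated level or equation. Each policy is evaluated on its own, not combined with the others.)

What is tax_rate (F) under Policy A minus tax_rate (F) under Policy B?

Policy A (L − 20):
  Z = 95
  L = 6 − 20 = -14
  K = 171 − 4·95 − 6·(-14) = -125
  T = 230 + 4·95 + (-14) = 596
  F = -3 + 4·95 + 2·(-125) + 2·596 = 1319
Policy B (Z := 59):
  Z = 59
  L = 6
  K = 171 − 4·59 − 6·6 = -101
  T = 230 + 4·59 + 6 = 472
  F = -3 + 4·59 + 2·(-101) + 2·472 = 975
F: 1319 − 975 = 344

344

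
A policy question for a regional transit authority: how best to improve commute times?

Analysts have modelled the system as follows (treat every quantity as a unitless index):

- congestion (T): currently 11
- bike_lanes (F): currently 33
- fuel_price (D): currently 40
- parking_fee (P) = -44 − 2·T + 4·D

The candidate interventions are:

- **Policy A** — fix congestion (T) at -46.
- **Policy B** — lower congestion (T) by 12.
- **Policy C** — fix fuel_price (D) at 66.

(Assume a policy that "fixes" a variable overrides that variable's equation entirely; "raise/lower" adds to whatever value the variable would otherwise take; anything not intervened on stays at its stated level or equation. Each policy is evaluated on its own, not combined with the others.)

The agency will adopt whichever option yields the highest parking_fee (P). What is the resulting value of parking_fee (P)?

208

Policy A (T := -46):
  T = -46
  D = 40
  P = -44 − 2·(-46) + 4·40 = 208
Policy B (T − 12):
  T = 11 − 12 = -1
  D = 40
  P = -44 − 2·(-1) + 4·40 = 118
Policy C (D := 66):
  T = 11
  D = 66
  P = -44 − 2·11 + 4·66 = 198
Comparing — Policy A: P=208, Policy B: P=118, Policy C: P=198. Highest is 208 (Policy A).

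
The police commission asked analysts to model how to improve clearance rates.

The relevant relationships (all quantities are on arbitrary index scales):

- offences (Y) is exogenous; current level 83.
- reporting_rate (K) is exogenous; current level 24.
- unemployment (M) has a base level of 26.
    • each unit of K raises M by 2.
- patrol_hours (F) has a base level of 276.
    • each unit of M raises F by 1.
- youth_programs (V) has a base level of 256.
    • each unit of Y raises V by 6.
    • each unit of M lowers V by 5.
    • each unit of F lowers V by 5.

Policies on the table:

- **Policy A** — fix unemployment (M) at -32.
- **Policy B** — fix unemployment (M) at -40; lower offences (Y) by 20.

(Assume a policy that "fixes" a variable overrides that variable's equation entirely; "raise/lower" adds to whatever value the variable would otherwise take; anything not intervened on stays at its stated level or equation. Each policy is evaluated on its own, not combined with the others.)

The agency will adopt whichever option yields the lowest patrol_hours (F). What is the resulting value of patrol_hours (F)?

236

Policy A (M := -32):
  K = 24
  M = -32
  F = 276 + (-32) = 244
Policy B (M := -40, Y − 20):
  K = 24
  M = -40
  F = 276 + (-40) = 236
Comparing — Policy A: F=244, Policy B: F=236. Lowest is 236 (Policy B).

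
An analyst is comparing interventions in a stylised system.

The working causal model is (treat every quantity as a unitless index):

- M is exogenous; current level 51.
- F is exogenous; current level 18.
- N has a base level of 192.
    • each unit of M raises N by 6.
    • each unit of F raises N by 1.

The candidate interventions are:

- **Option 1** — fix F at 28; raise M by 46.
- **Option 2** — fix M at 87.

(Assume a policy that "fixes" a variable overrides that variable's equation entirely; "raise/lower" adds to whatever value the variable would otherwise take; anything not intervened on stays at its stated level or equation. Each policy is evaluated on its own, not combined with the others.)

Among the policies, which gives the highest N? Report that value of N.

802

Option 1 (F := 28, M + 46):
  M = 51 + 46 = 97
  F = 28
  N = 192 + 6·97 + 28 = 802
Option 2 (M := 87):
  M = 87
  F = 18
  N = 192 + 6·87 + 18 = 732
Comparing — Option 1: N=802, Option 2: N=732. Highest is 802 (Option 1).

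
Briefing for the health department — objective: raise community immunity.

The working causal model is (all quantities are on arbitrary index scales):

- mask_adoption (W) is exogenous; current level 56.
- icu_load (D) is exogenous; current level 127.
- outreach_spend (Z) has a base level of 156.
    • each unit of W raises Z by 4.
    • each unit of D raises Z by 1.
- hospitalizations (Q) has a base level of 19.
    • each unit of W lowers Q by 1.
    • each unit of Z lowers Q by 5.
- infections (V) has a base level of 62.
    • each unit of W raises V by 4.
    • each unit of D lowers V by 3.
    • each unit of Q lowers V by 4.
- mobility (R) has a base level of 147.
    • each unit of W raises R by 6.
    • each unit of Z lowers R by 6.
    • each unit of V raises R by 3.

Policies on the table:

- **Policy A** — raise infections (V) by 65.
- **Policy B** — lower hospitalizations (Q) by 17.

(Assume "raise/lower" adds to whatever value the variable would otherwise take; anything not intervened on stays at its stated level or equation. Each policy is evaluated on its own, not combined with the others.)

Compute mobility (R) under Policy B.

28224

Policy B (Q − 17):
  W = 56
  D = 127
  Z = 156 + 4·56 + 127 = 507
  Q = 19 − 56 − 5·507 (−17 from intervention) = -2589
  V = 62 + 4·56 − 3·127 − 4·(-2589) = 10261
  R = 147 + 6·56 − 6·507 + 3·10261 = 28224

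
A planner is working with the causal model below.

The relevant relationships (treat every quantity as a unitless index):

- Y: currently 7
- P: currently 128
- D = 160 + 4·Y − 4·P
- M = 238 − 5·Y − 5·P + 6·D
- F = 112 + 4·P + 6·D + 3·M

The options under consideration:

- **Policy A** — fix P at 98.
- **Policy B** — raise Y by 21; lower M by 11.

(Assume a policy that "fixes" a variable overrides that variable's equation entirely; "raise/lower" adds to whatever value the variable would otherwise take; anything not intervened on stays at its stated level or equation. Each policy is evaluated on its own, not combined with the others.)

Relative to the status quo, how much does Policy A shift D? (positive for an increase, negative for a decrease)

120

Baseline:
  Y = 7
  P = 128
  D = 160 + 4·7 − 4·128 = -324
Policy A (P := 98):
  Y = 7
  P = 98
  D = 160 + 4·7 − 4·98 = -204
Change in D: -204 − (-324) = 120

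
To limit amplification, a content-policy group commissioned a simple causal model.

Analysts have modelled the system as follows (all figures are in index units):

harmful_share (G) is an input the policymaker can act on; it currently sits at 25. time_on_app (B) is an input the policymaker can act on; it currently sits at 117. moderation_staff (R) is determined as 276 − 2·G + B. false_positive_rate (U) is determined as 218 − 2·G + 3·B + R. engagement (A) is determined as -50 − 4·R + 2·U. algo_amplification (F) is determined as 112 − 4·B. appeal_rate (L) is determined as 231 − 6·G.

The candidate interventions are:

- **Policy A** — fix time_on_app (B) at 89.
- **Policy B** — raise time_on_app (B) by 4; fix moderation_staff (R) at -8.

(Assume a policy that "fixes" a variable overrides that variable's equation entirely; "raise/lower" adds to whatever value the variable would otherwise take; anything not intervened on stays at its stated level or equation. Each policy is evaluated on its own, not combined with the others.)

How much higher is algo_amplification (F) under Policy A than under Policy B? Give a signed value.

Policy A (B := 89):
  B = 89
  F = 112 − 4·89 = -244
Policy B (B + 4, R := -8):
  B = 117 + 4 = 121
  F = 112 − 4·121 = -372
F: -244 − (-372) = 128

128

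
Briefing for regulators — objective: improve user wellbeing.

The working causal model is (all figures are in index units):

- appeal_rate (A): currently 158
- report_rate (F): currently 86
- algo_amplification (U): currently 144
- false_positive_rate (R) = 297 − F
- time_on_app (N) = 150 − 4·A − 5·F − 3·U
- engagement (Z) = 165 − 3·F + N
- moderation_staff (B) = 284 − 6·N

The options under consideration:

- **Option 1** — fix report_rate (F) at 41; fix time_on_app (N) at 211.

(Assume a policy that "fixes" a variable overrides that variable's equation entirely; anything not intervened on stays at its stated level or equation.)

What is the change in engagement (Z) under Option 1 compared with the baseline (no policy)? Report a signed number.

1690

Baseline:
  A = 158
  F = 86
  U = 144
  N = 150 − 4·158 − 5·86 − 3·144 = -1344
  Z = 165 − 3·86 + (-1344) = -1437
Option 1 (F := 41, N := 211):
  A = 158
  F = 41
  U = 144
  N = 211
  Z = 165 − 3·41 + 211 = 253
Change in Z: 253 − (-1437) = 1690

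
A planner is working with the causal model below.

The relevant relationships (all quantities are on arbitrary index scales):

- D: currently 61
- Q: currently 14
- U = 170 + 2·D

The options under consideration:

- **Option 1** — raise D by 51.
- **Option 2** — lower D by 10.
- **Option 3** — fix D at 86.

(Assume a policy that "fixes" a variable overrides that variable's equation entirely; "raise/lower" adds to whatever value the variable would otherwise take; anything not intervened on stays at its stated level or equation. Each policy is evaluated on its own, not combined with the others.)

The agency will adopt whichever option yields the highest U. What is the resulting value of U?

394

Option 1 (D + 51):
  D = 61 + 51 = 112
  U = 170 + 2·112 = 394
Option 2 (D − 10):
  D = 61 − 10 = 51
  U = 170 + 2·51 = 272
Option 3 (D := 86):
  D = 86
  U = 170 + 2·86 = 342
Comparing — Option 1: U=394, Option 2: U=272, Option 3: U=342. Highest is 394 (Option 1).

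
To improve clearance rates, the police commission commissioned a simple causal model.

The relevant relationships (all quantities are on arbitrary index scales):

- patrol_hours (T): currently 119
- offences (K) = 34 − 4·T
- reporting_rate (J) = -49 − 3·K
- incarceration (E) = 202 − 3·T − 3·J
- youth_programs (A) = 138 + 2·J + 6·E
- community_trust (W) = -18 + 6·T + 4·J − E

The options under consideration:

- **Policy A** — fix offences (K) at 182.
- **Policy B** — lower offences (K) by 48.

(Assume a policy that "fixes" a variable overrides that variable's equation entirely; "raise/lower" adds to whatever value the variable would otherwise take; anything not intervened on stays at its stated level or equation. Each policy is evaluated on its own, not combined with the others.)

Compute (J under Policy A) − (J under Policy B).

Policy A (K := 182):
  T = 119
  K = 182
  J = -49 − 3·182 = -595
Policy B (K − 48):
  T = 119
  K = 34 − 4·119 (−48 from intervention) = -490
  J = -49 − 3·(-490) = 1421
J: -595 − 1421 = -2016

-2016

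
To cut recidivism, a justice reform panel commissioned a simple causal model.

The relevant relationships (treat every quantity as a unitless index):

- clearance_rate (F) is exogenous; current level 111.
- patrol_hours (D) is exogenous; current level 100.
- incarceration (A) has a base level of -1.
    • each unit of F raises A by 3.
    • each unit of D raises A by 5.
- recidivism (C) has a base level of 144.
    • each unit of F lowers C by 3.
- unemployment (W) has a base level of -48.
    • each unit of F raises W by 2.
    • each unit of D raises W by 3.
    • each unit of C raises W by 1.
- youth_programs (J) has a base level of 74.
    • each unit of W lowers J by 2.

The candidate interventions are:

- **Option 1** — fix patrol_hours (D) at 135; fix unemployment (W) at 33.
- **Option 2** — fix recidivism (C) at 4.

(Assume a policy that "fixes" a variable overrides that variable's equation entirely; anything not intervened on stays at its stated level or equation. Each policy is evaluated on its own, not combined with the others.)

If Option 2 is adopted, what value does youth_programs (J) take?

Option 2 (C := 4):
  F = 111
  D = 100
  C = 4
  W = -48 + 2·111 + 3·100 + 4 = 478
  J = 74 − 2·478 = -882

-882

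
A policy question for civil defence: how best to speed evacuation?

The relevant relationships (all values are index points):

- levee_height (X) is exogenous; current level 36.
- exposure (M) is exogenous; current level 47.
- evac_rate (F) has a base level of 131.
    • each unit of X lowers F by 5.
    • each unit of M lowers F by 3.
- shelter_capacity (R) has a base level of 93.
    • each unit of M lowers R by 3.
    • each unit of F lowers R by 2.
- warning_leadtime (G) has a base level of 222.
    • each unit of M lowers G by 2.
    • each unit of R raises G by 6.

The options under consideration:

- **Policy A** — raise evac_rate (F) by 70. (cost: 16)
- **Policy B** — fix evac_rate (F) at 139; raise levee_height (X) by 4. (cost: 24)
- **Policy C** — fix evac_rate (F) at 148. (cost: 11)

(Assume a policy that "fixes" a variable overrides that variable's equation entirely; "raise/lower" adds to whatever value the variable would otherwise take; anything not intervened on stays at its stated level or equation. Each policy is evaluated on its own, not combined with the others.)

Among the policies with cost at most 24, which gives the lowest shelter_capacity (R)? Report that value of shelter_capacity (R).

Policy A (F + 70):
  X = 36
  M = 47
  F = 131 − 5·36 − 3·47 (+70 from intervention) = -120
  R = 93 − 3·47 − 2·(-120) = 192
Policy B (F := 139, X + 4):
  X = 36 + 4 = 40
  M = 47
  F = 139
  R = 93 − 3·47 − 2·139 = -326
Policy C (F := 148):
  X = 36
  M = 47
  F = 148
  R = 93 − 3·47 − 2·148 = -344
Comparing — Policy A: R=192, Policy B: R=-326, Policy C: R=-344. Lowest is -344 (Policy C).

-344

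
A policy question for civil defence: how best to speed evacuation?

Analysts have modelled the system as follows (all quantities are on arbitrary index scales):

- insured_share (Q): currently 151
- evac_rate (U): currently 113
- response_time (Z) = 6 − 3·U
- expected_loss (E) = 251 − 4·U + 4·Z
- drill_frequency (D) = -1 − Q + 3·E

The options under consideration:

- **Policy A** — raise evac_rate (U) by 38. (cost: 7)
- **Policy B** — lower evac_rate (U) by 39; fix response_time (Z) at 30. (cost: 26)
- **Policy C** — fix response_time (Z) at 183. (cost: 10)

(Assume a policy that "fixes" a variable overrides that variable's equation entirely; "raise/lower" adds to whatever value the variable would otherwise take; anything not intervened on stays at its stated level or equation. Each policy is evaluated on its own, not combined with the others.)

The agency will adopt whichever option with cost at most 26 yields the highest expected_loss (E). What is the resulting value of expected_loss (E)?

Policy A (U + 38):
  U = 113 + 38 = 151
  Z = 6 − 3·151 = -447
  E = 251 − 4·151 + 4·(-447) = -2141
Policy B (U − 39, Z := 30):
  U = 113 − 39 = 74
  Z = 30
  E = 251 − 4·74 + 4·30 = 75
Policy C (Z := 183):
  U = 113
  Z = 183
  E = 251 − 4·113 + 4·183 = 531
Comparing — Policy A: E=-2141, Policy B: E=75, Policy C: E=531. Highest is 531 (Policy C).

531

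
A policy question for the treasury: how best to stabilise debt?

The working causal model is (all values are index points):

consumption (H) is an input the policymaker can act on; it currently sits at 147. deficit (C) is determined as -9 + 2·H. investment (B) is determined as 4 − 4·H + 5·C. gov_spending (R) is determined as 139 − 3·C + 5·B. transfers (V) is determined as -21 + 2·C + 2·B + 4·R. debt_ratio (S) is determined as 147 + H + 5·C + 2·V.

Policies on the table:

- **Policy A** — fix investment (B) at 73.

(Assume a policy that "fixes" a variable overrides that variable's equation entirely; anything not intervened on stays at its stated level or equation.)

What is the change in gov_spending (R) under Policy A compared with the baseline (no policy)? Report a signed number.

-3840

Baseline:
  H = 147
  C = -9 + 2·147 = 285
  B = 4 − 4·147 + 5·285 = 841
  R = 139 − 3·285 + 5·841 = 3489
Policy A (B := 73):
  H = 147
  C = -9 + 2·147 = 285
  B = 73
  R = 139 − 3·285 + 5·73 = -351
Change in R: -351 − 3489 = -3840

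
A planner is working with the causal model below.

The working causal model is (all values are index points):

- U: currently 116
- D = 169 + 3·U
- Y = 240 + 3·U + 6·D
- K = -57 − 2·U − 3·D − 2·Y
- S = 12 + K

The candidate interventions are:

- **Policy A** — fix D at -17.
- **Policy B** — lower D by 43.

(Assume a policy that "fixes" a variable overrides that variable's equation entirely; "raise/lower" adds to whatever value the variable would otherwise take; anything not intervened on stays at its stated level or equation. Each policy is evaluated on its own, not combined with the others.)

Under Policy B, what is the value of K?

Policy B (D − 43):
  U = 116
  D = 169 + 3·116 (−43 from intervention) = 474
  Y = 240 + 3·116 + 6·474 = 3432
  K = -57 − 2·116 − 3·474 − 2·3432 = -8575

-8575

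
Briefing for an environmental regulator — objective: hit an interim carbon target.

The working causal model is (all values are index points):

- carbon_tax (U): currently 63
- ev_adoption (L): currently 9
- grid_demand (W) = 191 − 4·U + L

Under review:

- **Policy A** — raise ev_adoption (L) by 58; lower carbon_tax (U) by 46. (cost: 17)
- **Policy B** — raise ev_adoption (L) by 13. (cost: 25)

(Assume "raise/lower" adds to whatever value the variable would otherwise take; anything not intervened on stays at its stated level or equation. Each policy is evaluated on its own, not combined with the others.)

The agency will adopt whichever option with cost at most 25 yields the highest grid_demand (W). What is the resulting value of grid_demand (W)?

Policy A (L + 58, U − 46):
  U = 63 − 46 = 17
  L = 9 + 58 = 67
  W = 191 − 4·17 + 67 = 190
Policy B (L + 13):
  U = 63
  L = 9 + 13 = 22
  W = 191 − 4·63 + 22 = -39
Comparing — Policy A: W=190, Policy B: W=-39. Highest is 190 (Policy A).

190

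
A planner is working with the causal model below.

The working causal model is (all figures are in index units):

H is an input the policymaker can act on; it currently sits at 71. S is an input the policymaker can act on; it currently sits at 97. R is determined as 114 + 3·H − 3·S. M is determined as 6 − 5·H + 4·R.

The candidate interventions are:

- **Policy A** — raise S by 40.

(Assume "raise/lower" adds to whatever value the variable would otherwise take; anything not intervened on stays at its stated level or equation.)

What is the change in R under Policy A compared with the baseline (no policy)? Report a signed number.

Baseline:
  H = 71
  S = 97
  R = 114 + 3·71 − 3·97 = 36
Policy A (S + 40):
  H = 71
  S = 97 + 40 = 137
  R = 114 + 3·71 − 3·137 = -84
Change in R: -84 − 36 = -120

-120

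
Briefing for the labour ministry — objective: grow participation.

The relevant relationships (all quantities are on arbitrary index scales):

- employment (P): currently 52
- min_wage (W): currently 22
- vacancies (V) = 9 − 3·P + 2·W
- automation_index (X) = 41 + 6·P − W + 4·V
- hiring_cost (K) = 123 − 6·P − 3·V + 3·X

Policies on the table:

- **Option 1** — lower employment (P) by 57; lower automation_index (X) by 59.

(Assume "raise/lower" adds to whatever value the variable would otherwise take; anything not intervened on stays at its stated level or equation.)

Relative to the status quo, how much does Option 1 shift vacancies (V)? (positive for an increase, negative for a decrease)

Baseline:
  P = 52
  W = 22
  V = 9 − 3·52 + 2·22 = -103
Option 1 (P − 57, X − 59):
  P = 52 − 57 = -5
  W = 22
  V = 9 − 3·(-5) + 2·22 = 68
Change in V: 68 − (-103) = 171

171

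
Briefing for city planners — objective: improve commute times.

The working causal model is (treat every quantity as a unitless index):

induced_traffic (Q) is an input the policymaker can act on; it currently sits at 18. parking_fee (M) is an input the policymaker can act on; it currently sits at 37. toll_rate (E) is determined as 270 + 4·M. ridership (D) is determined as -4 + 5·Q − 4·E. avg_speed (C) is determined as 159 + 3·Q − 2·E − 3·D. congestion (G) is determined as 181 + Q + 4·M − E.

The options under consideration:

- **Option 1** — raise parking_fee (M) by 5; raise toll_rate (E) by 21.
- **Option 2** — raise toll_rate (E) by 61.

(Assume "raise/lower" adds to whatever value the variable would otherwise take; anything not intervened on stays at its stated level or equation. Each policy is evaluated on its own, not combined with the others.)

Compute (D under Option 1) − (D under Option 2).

80

Option 1 (M + 5, E + 21):
  Q = 18
  M = 37 + 5 = 42
  E = 270 + 4·42 (+21 from intervention) = 459
  D = -4 + 5·18 − 4·459 = -1750
Option 2 (E + 61):
  Q = 18
  M = 37
  E = 270 + 4·37 (+61 from intervention) = 479
  D = -4 + 5·18 − 4·479 = -1830
D: -1750 − (-1830) = 80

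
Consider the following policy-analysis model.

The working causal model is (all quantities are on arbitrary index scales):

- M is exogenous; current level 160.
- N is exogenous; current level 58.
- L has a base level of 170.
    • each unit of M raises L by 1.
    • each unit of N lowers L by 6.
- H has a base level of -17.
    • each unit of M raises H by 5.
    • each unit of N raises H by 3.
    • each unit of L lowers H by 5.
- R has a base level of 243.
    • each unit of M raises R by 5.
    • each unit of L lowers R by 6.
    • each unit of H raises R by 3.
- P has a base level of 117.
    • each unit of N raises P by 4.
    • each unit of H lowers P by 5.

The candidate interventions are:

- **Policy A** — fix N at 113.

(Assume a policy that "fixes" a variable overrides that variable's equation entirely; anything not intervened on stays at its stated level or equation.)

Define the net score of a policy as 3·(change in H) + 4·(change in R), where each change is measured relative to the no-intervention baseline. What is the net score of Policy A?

Baseline:
  M = 160
  N = 58
  L = 170 + 160 − 6·58 = -18
  H = -17 + 5·160 + 3·58 − 5·(-18) = 1047
  R = 243 + 5·160 − 6·(-18) + 3·1047 = 4292
Policy A (N := 113):
  M = 160
  N = 113
  L = 170 + 160 − 6·113 = -348
  H = -17 + 5·160 + 3·113 − 5·(-348) = 2862
  R = 243 + 5·160 − 6·(-348) + 3·2862 = 11717
ΔH = 2862 − 1047 = 1815; ΔR = 11717 − 4292 = 7425
Score = 3·1815 + 4·7425 = 35145

35145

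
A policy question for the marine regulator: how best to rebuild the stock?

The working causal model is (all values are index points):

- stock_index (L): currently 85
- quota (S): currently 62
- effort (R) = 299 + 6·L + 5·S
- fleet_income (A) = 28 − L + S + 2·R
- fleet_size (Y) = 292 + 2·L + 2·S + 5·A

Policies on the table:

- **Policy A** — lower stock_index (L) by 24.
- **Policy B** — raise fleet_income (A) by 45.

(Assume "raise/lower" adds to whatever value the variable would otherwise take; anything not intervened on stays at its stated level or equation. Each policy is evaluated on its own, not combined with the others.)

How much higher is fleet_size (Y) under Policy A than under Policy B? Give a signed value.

Policy A (L − 24):
  L = 85 − 24 = 61
  S = 62
  R = 299 + 6·61 + 5·62 = 975
  A = 28 − 61 + 62 + 2·975 = 1979
  Y = 292 + 2·61 + 2·62 + 5·1979 = 10433
Policy B (A + 45):
  L = 85
  S = 62
  R = 299 + 6·85 + 5·62 = 1119
  A = 28 − 85 + 62 + 2·1119 (+45 from intervention) = 2288
  Y = 292 + 2·85 + 2·62 + 5·2288 = 12026
Y: 10433 − 12026 = -1593

-1593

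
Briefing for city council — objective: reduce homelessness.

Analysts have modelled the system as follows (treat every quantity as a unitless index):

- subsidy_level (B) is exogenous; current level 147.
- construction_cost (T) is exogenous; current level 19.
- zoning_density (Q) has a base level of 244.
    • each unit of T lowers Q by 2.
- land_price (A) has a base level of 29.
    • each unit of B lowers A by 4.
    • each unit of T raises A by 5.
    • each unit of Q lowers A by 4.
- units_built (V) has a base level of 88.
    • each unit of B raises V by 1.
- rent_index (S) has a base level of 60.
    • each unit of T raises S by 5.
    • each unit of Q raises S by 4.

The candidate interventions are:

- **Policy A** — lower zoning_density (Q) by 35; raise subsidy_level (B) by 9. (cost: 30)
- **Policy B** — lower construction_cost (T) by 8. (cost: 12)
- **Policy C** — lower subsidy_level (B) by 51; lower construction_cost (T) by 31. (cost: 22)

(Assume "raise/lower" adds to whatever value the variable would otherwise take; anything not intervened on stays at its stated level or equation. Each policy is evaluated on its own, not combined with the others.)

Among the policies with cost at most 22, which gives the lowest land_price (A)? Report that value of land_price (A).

-1487

Policy B (T − 8):
  B = 147
  T = 19 − 8 = 11
  Q = 244 − 2·11 = 222
  A = 29 − 4·147 + 5·11 − 4·222 = -1392
Policy C (B − 51, T − 31):
  B = 147 − 51 = 96
  T = 19 − 31 = -12
  Q = 244 − 2·(-12) = 268
  A = 29 − 4·96 + 5·(-12) − 4·268 = -1487
Comparing — Policy B: A=-1392, Policy C: A=-1487. Lowest is -1487 (Policy C).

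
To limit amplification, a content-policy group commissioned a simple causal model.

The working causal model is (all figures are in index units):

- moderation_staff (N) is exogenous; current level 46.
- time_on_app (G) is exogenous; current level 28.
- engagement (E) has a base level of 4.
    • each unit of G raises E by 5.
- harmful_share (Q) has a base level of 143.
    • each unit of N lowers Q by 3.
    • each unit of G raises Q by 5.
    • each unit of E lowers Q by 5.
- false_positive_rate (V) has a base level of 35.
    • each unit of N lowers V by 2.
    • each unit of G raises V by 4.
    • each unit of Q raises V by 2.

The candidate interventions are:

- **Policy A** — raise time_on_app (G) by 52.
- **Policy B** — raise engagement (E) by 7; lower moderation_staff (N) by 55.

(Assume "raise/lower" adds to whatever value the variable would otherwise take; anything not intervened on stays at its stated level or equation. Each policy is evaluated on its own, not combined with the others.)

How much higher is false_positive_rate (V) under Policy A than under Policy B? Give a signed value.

-2242

Policy A (G + 52):
  N = 46
  G = 28 + 52 = 80
  E = 4 + 5·80 = 404
  Q = 143 − 3·46 + 5·80 − 5·404 = -1615
  V = 35 − 2·46 + 4·80 + 2·(-1615) = -2967
Policy B (E + 7, N − 55):
  N = 46 − 55 = -9
  G = 28
  E = 4 + 5·28 (+7 from intervention) = 151
  Q = 143 − 3·(-9) + 5·28 − 5·151 = -445
  V = 35 − 2·(-9) + 4·28 + 2·(-445) = -725
V: -2967 − (-725) = -2242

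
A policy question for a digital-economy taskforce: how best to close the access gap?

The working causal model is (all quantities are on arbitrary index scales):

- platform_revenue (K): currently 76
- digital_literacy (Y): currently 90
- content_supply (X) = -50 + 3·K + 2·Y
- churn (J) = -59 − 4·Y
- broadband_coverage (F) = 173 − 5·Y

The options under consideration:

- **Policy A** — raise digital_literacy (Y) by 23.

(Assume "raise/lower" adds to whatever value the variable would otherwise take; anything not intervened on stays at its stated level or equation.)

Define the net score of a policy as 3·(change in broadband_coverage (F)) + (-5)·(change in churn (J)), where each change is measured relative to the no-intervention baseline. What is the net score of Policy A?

115

Baseline:
  Y = 90
  J = -59 − 4·90 = -419
  F = 173 − 5·90 = -277
Policy A (Y + 23):
  Y = 90 + 23 = 113
  J = -59 − 4·113 = -511
  F = 173 − 5·113 = -392
ΔF = -392 − (-277) = -115; ΔJ = -511 − (-419) = -92
Score = 3·(-115) + (-5)·(-92) = 115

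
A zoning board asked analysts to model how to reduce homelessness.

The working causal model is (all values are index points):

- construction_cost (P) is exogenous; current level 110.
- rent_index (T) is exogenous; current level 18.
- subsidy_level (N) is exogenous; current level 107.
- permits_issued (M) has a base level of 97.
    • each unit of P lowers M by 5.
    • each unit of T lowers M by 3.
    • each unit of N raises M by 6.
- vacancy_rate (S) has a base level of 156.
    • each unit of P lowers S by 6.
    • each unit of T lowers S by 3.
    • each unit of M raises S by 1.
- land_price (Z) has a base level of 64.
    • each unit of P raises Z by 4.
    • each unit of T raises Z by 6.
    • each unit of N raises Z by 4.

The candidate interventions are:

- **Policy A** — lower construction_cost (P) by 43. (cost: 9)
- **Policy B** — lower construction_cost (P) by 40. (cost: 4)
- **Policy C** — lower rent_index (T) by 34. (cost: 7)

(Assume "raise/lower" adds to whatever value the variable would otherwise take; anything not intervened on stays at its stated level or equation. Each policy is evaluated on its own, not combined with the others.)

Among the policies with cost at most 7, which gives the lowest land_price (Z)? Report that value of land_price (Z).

Policy B (P − 40):
  P = 110 − 40 = 70
  T = 18
  N = 107
  Z = 64 + 4·70 + 6·18 + 4·107 = 880
Policy C (T − 34):
  P = 110
  T = 18 − 34 = -16
  N = 107
  Z = 64 + 4·110 + 6·(-16) + 4·107 = 836
Comparing — Policy B: Z=880, Policy C: Z=836. Lowest is 836 (Policy C).

836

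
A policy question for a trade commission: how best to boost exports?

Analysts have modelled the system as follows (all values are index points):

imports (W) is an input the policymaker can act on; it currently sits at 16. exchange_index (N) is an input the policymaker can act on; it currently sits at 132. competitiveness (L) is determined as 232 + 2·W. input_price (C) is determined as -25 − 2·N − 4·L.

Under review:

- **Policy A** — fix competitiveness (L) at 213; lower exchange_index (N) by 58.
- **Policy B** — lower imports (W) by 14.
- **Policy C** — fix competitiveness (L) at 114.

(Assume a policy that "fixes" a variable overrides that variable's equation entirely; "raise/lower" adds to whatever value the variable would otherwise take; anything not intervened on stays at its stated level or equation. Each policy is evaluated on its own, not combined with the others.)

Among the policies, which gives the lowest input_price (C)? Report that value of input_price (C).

Policy A (L := 213, N − 58):
  W = 16
  N = 132 − 58 = 74
  L = 213
  C = -25 − 2·74 − 4·213 = -1025
Policy B (W − 14):
  W = 16 − 14 = 2
  N = 132
  L = 232 + 2·2 = 236
  C = -25 − 2·132 − 4·236 = -1233
Policy C (L := 114):
  W = 16
  N = 132
  L = 114
  C = -25 − 2·132 − 4·114 = -745
Comparing — Policy A: C=-1025, Policy B: C=-1233, Policy C: C=-745. Lowest is -1233 (Policy B).

-1233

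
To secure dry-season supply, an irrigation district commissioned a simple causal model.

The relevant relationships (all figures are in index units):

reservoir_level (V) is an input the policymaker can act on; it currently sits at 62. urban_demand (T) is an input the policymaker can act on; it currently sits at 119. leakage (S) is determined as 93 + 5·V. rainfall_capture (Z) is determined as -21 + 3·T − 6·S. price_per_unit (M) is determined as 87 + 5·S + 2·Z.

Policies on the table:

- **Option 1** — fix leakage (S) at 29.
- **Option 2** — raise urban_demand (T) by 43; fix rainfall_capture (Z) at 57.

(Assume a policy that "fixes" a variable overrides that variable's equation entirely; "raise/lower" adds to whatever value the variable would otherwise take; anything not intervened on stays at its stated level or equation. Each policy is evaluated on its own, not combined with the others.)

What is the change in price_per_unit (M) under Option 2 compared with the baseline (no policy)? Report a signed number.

Baseline:
  V = 62
  T = 119
  S = 93 + 5·62 = 403
  Z = -21 + 3·119 − 6·403 = -2082
  M = 87 + 5·403 + 2·(-2082) = -2062
Option 2 (T + 43, Z := 57):
  V = 62
  T = 119 + 43 = 162
  S = 93 + 5·62 = 403
  Z = 57
  M = 87 + 5·403 + 2·57 = 2216
Change in M: 2216 − (-2062) = 4278

4278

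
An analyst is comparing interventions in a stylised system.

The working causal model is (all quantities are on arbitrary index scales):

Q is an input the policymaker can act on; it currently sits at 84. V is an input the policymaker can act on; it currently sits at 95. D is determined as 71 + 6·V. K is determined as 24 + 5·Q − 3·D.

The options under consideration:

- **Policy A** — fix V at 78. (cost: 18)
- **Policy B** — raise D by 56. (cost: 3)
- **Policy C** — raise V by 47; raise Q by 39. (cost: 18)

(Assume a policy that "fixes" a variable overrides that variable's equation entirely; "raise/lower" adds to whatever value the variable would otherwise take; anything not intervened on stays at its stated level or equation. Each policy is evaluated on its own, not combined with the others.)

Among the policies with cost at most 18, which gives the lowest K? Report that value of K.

-2130

Policy A (V := 78):
  Q = 84
  V = 78
  D = 71 + 6·78 = 539
  K = 24 + 5·84 − 3·539 = -1173
Policy B (D + 56):
  Q = 84
  V = 95
  D = 71 + 6·95 (+56 from intervention) = 697
  K = 24 + 5·84 − 3·697 = -1647
Policy C (V + 47, Q + 39):
  Q = 84 + 39 = 123
  V = 95 + 47 = 142
  D = 71 + 6·142 = 923
  K = 24 + 5·123 − 3·923 = -2130
Comparing — Policy A: K=-1173, Policy B: K=-1647, Policy C: K=-2130. Lowest is -2130 (Policy C).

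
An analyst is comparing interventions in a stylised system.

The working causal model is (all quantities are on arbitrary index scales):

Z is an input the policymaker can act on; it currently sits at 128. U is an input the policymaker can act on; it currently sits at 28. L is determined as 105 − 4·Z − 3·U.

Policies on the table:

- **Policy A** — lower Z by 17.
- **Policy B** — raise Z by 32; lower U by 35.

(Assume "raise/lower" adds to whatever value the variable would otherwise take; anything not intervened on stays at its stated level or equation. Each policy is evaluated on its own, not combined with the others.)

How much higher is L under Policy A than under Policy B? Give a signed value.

Policy A (Z − 17):
  Z = 128 − 17 = 111
  U = 28
  L = 105 − 4·111 − 3·28 = -423
Policy B (Z + 32, U − 35):
  Z = 128 + 32 = 160
  U = 28 − 35 = -7
  L = 105 − 4·160 − 3·(-7) = -514
L: -423 − (-514) = 91

91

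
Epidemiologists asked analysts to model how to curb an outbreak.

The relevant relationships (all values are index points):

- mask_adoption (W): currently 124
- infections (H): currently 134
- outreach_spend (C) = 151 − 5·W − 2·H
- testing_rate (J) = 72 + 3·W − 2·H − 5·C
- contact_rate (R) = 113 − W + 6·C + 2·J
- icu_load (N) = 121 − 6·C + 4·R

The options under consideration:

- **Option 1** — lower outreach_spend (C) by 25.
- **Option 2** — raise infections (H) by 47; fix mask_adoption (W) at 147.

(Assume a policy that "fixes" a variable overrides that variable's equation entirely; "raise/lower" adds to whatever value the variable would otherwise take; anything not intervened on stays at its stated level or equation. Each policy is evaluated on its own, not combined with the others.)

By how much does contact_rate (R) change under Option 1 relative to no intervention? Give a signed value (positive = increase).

Baseline:
  W = 124
  H = 134
  C = 151 − 5·124 − 2·134 = -737
  J = 72 + 3·124 − 2·134 − 5·(-737) = 3861
  R = 113 − 124 + 6·(-737) + 2·3861 = 3289
Option 1 (C − 25):
  W = 124
  H = 134
  C = 151 − 5·124 − 2·134 (−25 from intervention) = -762
  J = 72 + 3·124 − 2·134 − 5·(-762) = 3986
  R = 113 − 124 + 6·(-762) + 2·3986 = 3389
Change in R: 3389 − 3289 = 100

100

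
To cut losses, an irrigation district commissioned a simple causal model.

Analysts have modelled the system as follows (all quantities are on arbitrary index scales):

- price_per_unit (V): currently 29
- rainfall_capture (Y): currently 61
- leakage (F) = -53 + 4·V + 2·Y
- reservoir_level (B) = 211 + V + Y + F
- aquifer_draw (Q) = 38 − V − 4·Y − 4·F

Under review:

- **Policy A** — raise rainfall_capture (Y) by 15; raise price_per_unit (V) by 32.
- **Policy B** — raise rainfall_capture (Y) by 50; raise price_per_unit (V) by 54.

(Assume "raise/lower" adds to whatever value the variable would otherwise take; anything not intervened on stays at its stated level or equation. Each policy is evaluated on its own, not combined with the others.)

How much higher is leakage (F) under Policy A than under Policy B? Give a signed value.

-158

Policy A (Y + 15, V + 32):
  V = 29 + 32 = 61
  Y = 61 + 15 = 76
  F = -53 + 4·61 + 2·76 = 343
Policy B (Y + 50, V + 54):
  V = 29 + 54 = 83
  Y = 61 + 50 = 111
  F = -53 + 4·83 + 2·111 = 501
F: 343 − 501 = -158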